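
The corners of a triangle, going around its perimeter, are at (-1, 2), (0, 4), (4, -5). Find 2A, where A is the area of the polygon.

The shoelace formula gives twice the area as |[(-1)·4 − 0·2] + [0·(-5) − 4·4] + [4·2 − (-1)·(-5)]| = 17, so the area is 17/2.

17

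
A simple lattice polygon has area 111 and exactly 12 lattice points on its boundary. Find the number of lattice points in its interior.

Pick's theorem A = I + B/2 − 1 rearranges to I = A − B/2 + 1 = 111 − 12/2 + 1 = 106.

106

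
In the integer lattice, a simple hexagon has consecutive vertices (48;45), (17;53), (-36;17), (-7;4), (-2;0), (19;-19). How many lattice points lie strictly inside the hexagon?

The shoelace formula gives twice the area as |(48·53 − 17·45) + (17·17 − (-36)·53) + ((-36)·4 − (-7)·17) + ((-7)·0 − (-2)·4) + ((-2)·(-19) − 19·0) + (19·45 − 48·(-19))| = 5764, so the area is 2882.
Summing gcd(|Δx|,|Δy|) over the edges gives the boundary count: gcd(31,8) + gcd(53,36) + gcd(29,13) + gcd(5,4) + gcd(21,19) + gcd(29,64) = 1+1+1+1+1+1 = 6.
Pick's theorem gives I = A − B/2 + 1 = 2882 − 6/2 + 1 = 2880.

2880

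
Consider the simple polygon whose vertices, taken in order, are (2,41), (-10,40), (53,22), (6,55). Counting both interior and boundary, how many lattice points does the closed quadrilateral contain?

Using the shoelace formula, 2A = |[2·40 − (-10)·41] + [(-10)·22 − 53·40] + [53·55 − 6·22] + [6·41 − 2·55]| = 1069, so the area is 534.5.
Summing gcd(|Δx|,|Δy|) over the edges gives the boundary count: gcd(12,1) + gcd(63,18) + gcd(47,33) + gcd(4,14) = 1+9+1+2 = 13.
Pick's theorem gives I = A − B/2 + 1 = 534.5 − 13/2 + 1 = 529, so the closed region contains I + B = 529 + 13 = 542 lattice points.

542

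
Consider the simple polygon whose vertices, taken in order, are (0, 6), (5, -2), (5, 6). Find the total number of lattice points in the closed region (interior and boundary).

Using the shoelace formula, 2A = |[0·(-2) − 5·6] + [5·6 − 5·(-2)] + [5·6 − 0·6]| = 40, so the area is 20.
The number of boundary lattice points is Σ gcd(|Δx|,|Δy|) = gcd(5,8) + gcd(0,8) + gcd(5,0) = 1+8+5 = 14.
Pick's theorem gives I = A − B/2 + 1 = 20 − 14/2 + 1 = 14, so the closed region contains I + B = 14 + 14 = 28 lattice points.

28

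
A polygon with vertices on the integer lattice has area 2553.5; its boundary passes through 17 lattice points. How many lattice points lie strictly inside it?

2546

From Pick's theorem, I = A − B/2 + 1 = 2553.5 − 17/2 + 1 = 2546.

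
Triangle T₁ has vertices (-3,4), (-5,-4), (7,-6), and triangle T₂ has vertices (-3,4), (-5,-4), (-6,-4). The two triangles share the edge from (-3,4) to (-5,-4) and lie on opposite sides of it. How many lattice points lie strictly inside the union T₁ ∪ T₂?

48

The union is the simple quadrilateral with vertices (-3,4), (7,-6), (-5,-4), (-6,-4) in order.
The shoelace formula gives twice the area as |((-3)·(-6) − 7·4) + (7·(-4) − (-5)·(-6)) + ((-5)·(-4) − (-6)·(-4)) + ((-6)·4 − (-3)·(-4))| = 108, so the area is 54.
The number of boundary lattice points is Σ gcd(|Δx|,|Δy|) = gcd(10,10) + gcd(12,2) + gcd(1,0) + gcd(3,8) = 10+2+1+1 = 14.
By Pick's theorem I = A − B/2 + 1 = 54 − 14/2 + 1 = 48.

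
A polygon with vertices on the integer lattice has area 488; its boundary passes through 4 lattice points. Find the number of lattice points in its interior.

487

From Pick's theorem, I = A − B/2 + 1 = 488 − 4/2 + 1 = 487.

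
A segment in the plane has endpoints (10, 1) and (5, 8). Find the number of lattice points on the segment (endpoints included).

2

The number of lattice points on a segment between lattice points is gcd(|Δx|,|Δy|) + 1 = gcd(5,7) + 1 = 1 + 1 = 2.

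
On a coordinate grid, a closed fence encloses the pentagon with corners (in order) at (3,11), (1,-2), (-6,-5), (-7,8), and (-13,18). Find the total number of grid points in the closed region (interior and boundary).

The shoelace formula gives twice the area as |[3·(-2) − 1·11] + [1·(-5) − (-6)·(-2)] + [(-6)·8 − (-7)·(-5)] + [(-7)·18 − (-13)·8] + [(-13)·11 − 3·18]| = 336, so the area is 168.
Summing gcd(|Δx|,|Δy|) over the edges gives the boundary count: gcd(2,13) + gcd(7,3) + gcd(1,13) + gcd(6,10) + gcd(16,7) = 1+1+1+2+1 = 6.
Pick's theorem gives I = A − B/2 + 1 = 168 − 6/2 + 1 = 166, so the closed region contains I + B = 166 + 6 = 172 lattice points.

172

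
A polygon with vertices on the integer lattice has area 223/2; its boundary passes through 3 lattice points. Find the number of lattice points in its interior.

111

From Pick's theorem, I = A − B/2 + 1 = 223/2 − 3/2 + 1 = 111.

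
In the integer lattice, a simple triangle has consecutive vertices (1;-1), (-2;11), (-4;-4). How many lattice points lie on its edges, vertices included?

5

The number of boundary lattice points is Σ gcd(|Δx|,|Δy|) = gcd(3,12) + gcd(2,15) + gcd(5,3) = 3+1+1 = 5.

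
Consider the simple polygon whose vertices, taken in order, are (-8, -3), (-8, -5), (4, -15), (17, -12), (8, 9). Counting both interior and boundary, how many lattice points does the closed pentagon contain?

Using the shoelace formula, 2A = |[(-8)·(-5) − (-8)·(-3)] + [(-8)·(-15) − 4·(-5)] + [4·(-12) − 17·(-15)] + [17·9 − 8·(-12)] + [8·(-3) − (-8)·9]| = 660, so the area is 330.
Summing gcd(|Δx|,|Δy|) over the edges gives the boundary count: gcd(0,2) + gcd(12,10) + gcd(13,3) + gcd(9,21) + gcd(16,12) = 2+2+1+3+4 = 12.
Pick's theorem gives I = A − B/2 + 1 = 330 − 12/2 + 1 = 325, so the closed region contains I + B = 325 + 12 = 337 lattice points.

337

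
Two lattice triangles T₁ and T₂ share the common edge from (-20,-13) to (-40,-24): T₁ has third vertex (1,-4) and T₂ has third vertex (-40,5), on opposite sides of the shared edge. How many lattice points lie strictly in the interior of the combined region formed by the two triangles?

The union is the simple quadrilateral with vertices (-20,-13), (1,-4), (-40,-24), (-40,5) in order.
The shoelace formula gives twice the area as |((-20)·(-4) − 1·(-13)) + (1·(-24) − (-40)·(-4)) + ((-40)·5 − (-40)·(-24)) + ((-40)·(-13) − (-20)·5)| = 631, so the area is 631/2.
Along each edge there are gcd(|Δx|,|Δy|)+1 lattice points, so counting each shared vertex once the boundary has gcd(21,9) + gcd(41,20) + gcd(0,29) + gcd(20,18) = 3+1+29+2 = 35.
By Pick's theorem I = A − B/2 + 1 = 631/2 − 35/2 + 1 = 299.

299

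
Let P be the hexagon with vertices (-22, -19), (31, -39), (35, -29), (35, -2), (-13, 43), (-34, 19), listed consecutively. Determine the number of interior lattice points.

3290

By the shoelace formula, twice the signed area is |[(-22)·(-39) − 31·(-19)] + [31·(-29) − 35·(-39)] + [35·(-2) − 35·(-29)] + [35·43 − (-13)·(-2)] + [(-13)·19 − (-34)·43] + [(-34)·(-19) − (-22)·19]| = 6616, so the area is 3308.
Summing gcd(|Δx|,|Δy|) over the edges gives the boundary count: gcd(53,20) + gcd(4,10) + gcd(0,27) + gcd(48,45) + gcd(21,24) + gcd(12,38) = 1+2+27+3+3+2 = 38.
By Pick's theorem A = I + B/2 − 1, so I = 3308 − 38/2 + 1 = 3290.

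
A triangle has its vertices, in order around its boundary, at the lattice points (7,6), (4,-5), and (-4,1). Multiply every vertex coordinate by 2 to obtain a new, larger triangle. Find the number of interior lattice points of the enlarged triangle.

209

The shoelace formula gives twice the area as |(7·(-5) − 4·6) + (4·1 − (-4)·(-5)) + ((-4)·6 − 7·1)| = 106, so the area is 53.
Along each edge there are gcd(|Δx|,|Δy|)+1 lattice points, so counting each shared vertex once the boundary has gcd(3,11) + gcd(8,6) + gcd(11,5) = 1+2+1 = 4.
Scaling by 2 multiplies the area by 2² = 4 (so the new area is 212) and multiplies the boundary lattice-point count by 2, giving 8.
By Pick's theorem, the interior count of the dilated polygon is 212 − 8/2 + 1 = 209.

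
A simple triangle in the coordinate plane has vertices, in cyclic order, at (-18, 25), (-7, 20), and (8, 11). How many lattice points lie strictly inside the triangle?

10

By the shoelace formula, twice the signed area is |((-18)·20 − (-7)·25) + ((-7)·11 − 8·20) + (8·25 − (-18)·11)| = 24, so the area is 12.
Along each edge there are gcd(|Δx|,|Δy|)+1 lattice points, so counting each shared vertex once the boundary has gcd(11,5) + gcd(15,9) + gcd(26,14) = 1+3+2 = 6.
By Pick's theorem A = I + B/2 − 1, so I = 12 − 6/2 + 1 = 10.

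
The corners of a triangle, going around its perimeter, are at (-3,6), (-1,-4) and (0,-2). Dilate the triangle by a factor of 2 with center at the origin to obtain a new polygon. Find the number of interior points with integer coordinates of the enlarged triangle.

The shoelace formula gives twice the area as |((-3)·(-4) − (-1)·6) + ((-1)·(-2) − 0·(-4)) + (0·6 − (-3)·(-2))| = 14, so the area is 7.
Summing gcd(|Δx|,|Δy|) over the edges gives the boundary count: gcd(2,10) + gcd(1,2) + gcd(3,8) = 2+1+1 = 4.
Scaling by 2 multiplies the area by 2² = 4 (so the new area is 28) and multiplies the boundary lattice-point count by 2, giving 8.
By Pick's theorem, the interior count of the dilated polygon is 28 − 8/2 + 1 = 25.

25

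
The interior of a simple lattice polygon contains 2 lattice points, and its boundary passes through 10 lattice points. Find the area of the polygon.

6

By Pick's theorem, A = I + B/2 − 1 = 2 + 10/2 − 1 = 6.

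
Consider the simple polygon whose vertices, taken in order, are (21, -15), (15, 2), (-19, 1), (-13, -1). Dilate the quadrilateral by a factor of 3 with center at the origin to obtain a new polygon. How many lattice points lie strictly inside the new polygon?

The shoelace formula gives twice the area as |[21·2 − 15·(-15)] + [15·1 − (-19)·2] + [(-19)·(-1) − (-13)·1] + [(-13)·(-15) − 21·(-1)]| = 568, so the area is 284.
Along each edge there are gcd(|Δx|,|Δy|)+1 lattice points, so counting each shared vertex once the boundary has gcd(6,17) + gcd(34,1) + gcd(6,2) + gcd(34,14) = 1+1+2+2 = 6.
Scaling by 3 multiplies the area by 3² = 9 (so the new area is 2556) and multiplies the boundary lattice-point count by 3, giving 18.
By Pick's theorem, the interior count of the dilated polygon is 2556 − 18/2 + 1 = 2548.

2548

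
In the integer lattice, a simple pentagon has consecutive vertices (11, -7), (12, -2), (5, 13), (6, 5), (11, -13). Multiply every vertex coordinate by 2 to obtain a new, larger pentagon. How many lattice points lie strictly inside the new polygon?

207

By the shoelace formula, twice the signed area is |(11·(-2) − 12·(-7)) + (12·13 − 5·(-2)) + (5·5 − 6·13) + (6·(-13) − 11·5) + (11·(-7) − 11·(-13))| = 108, so the area is 54.
The number of boundary lattice points is Σ gcd(|Δx|,|Δy|) = gcd(1,5) + gcd(7,15) + gcd(1,8) + gcd(5,18) + gcd(0,6) = 1+1+1+1+6 = 10.
Scaling by 2 multiplies the area by 2² = 4 (so the new area is 216) and multiplies the boundary lattice-point count by 2, giving 20.
By Pick's theorem, the interior count of the dilated polygon is 216 − 20/2 + 1 = 207.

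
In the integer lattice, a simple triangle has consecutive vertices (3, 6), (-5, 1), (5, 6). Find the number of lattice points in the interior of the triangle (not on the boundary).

Using the shoelace formula, 2A = |(3·1 − (-5)·6) + ((-5)·6 − 5·1) + (5·6 − 3·6)| = 10, so the area is 5.
Summing gcd(|Δx|,|Δy|) over the edges gives the boundary count: gcd(8,5) + gcd(10,5) + gcd(2,0) = 1+5+2 = 8.
Pick's theorem gives I = A − B/2 + 1 = 5 − 8/2 + 1 = 2.

2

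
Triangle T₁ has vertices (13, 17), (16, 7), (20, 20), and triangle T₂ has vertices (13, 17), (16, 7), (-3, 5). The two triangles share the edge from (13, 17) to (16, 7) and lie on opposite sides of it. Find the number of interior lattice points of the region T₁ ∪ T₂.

The union is the simple quadrilateral with vertices (13, 17), (20, 20), (16, 7), (-3, 5) in order.
By the shoelace formula, twice the signed area is |(13·20 − 20·17) + (20·7 − 16·20) + (16·5 − (-3)·7) + ((-3)·17 − 13·5)| = 275, so the area is 275/2.
The number of boundary lattice points is Σ gcd(|Δx|,|Δy|) = gcd(7,3) + gcd(4,13) + gcd(19,2) + gcd(16,12) = 1+1+1+4 = 7.
By Pick's theorem I = A − B/2 + 1 = 275/2 − 7/2 + 1 = 135.

135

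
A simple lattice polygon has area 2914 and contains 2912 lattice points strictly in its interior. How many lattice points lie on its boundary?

Pick's theorem gives A = I + B/2 − 1, so B = 2(A − I + 1) = 2(2914 − 2912 + 1) = 6.

6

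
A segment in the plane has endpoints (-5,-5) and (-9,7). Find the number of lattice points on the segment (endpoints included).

5

The number of lattice points on a segment between lattice points is gcd(|Δx|,|Δy|) + 1 = gcd(4,12) + 1 = 4 + 1 = 5.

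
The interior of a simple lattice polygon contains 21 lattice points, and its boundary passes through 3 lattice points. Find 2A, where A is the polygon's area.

Pick's theorem states A = I + B/2 − 1, so A = 21 + 3/2 − 1 = 43/2.
Hence 2A = 43.

43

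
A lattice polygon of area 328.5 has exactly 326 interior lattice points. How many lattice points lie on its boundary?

Pick's theorem gives A = I + B/2 − 1, so B = 2(A − I + 1) = 2(328.5 − 326 + 1) = 7.

7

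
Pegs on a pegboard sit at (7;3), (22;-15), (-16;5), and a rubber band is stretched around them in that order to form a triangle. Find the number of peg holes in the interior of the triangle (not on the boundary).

190

By the shoelace formula, twice the signed area is |[7·(-15) − 22·3] + [22·5 − (-16)·(-15)] + [(-16)·3 − 7·5]| = 384, so the area is 192.
Summing gcd(|Δx|,|Δy|) over the edges gives the boundary count: gcd(15,18) + gcd(38,20) + gcd(23,2) = 3+2+1 = 6.
Pick's theorem gives I = A − B/2 + 1 = 192 − 6/2 + 1 = 190.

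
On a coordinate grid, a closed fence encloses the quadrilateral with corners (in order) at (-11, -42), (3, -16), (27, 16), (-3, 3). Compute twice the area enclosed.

By the shoelace formula, twice the signed area is |[(-11)·(-16) − 3·(-42)] + [3·16 − 27·(-16)] + [27·3 − (-3)·16] + [(-3)·(-42) − (-11)·3]| = 1070, so the area is 535.

1070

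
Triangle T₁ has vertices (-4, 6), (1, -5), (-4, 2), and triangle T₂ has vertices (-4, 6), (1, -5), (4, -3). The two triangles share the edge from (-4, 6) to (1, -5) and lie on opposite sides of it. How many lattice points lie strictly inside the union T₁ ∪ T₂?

The union is the simple quadrilateral with vertices (-4, 6), (-4, 2), (1, -5), (4, -3) in order.
Using the shoelace formula, 2A = |((-4)·2 − (-4)·6) + ((-4)·(-5) − 1·2) + (1·(-3) − 4·(-5)) + (4·6 − (-4)·(-3))| = 63, so the area is 63/2.
Along each edge there are gcd(|Δx|,|Δy|)+1 lattice points, so counting each shared vertex once the boundary has gcd(0,4) + gcd(5,7) + gcd(3,2) + gcd(8,9) = 4+1+1+1 = 7.
By Pick's theorem I = A − B/2 + 1 = 63/2 − 7/2 + 1 = 29.

29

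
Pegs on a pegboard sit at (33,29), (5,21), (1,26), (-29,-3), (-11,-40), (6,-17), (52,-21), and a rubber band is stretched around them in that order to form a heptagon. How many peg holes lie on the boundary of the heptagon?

11

Along each edge there are gcd(|Δx|,|Δy|)+1 lattice points, so counting each shared vertex once the boundary has gcd(28,8) + gcd(4,5) + gcd(30,29) + gcd(18,37) + gcd(17,23) + gcd(46,4) + gcd(19,50) = 4+1+1+1+1+2+1 = 11.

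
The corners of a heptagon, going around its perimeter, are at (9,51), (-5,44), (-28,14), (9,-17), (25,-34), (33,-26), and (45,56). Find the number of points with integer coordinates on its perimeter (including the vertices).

Along each edge there are gcd(|Δx|,|Δy|)+1 lattice points, so counting each shared vertex once the boundary has gcd(14,7) + gcd(23,30) + gcd(37,31) + gcd(16,17) + gcd(8,8) + gcd(12,82) + gcd(36,5) = 7+1+1+1+8+2+1 = 21.

21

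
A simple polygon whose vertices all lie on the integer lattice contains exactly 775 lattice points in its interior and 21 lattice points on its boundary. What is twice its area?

Pick's theorem states A = I + B/2 − 1, so A = 775 + 21/2 − 1 = 1569/2.
Hence 2A = 1569.

1569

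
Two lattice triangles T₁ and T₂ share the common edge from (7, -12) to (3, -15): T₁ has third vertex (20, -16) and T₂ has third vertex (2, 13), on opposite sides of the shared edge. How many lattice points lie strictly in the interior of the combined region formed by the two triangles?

82

The union is the simple quadrilateral with vertices (7, -12), (20, -16), (3, -15), (2, 13) in order.
Using the shoelace formula, 2A = |[7·(-16) − 20·(-12)] + [20·(-15) − 3·(-16)] + [3·13 − 2·(-15)] + [2·(-12) − 7·13]| = 170, so the area is 85.
Summing gcd(|Δx|,|Δy|) over the edges gives the boundary count: gcd(13,4) + gcd(17,1) + gcd(1,28) + gcd(5,25) = 1+1+1+5 = 8.
By Pick's theorem I = A − B/2 + 1 = 85 − 8/2 + 1 = 82.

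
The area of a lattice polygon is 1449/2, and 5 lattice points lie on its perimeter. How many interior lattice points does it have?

Pick's theorem A = I + B/2 − 1 rearranges to I = A − B/2 + 1 = 1449/2 − 5/2 + 1 = 723.

723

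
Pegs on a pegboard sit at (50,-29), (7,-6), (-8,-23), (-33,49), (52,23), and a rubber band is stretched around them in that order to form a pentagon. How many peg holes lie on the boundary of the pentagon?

The number of boundary lattice points is Σ gcd(|Δx|,|Δy|) = gcd(43,23) + gcd(15,17) + gcd(25,72) + gcd(85,26) + gcd(2,52) = 1+1+1+1+2 = 6.

6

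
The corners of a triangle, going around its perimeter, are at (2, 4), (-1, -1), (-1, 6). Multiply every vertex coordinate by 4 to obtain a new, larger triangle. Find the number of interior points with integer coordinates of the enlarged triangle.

The shoelace formula gives twice the area as |(2·(-1) − (-1)·4) + ((-1)·6 − (-1)·(-1)) + ((-1)·4 − 2·6)| = 21, so the area is 21/2.
Summing gcd(|Δx|,|Δy|) over the edges gives the boundary count: gcd(3,5) + gcd(0,7) + gcd(3,2) = 1+7+1 = 9.
Scaling by 4 multiplies the area by 4² = 16 (so the new area is 168) and multiplies the boundary lattice-point count by 4, giving 36.
By Pick's theorem, the interior count of the dilated polygon is 168 − 36/2 + 1 = 151.

151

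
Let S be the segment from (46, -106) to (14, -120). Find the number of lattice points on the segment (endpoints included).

3

The number of lattice points on a segment between lattice points is gcd(|Δx|,|Δy|) + 1 = gcd(32,14) + 1 = 2 + 1 = 3.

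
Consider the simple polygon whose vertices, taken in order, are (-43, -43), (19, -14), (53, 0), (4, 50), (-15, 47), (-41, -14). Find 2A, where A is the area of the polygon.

By the shoelace formula, twice the signed area is |((-43)·(-14) − 19·(-43)) + (19·0 − 53·(-14)) + (53·50 − 4·0) + (4·47 − (-15)·50) + ((-15)·(-14) − (-41)·47) + ((-41)·(-43) − (-43)·(-14))| = 9047, so the area is 9047/2.

9047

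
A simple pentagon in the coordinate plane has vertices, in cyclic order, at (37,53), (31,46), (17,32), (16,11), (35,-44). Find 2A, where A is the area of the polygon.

Using the shoelace formula, 2A = |[37·46 − 31·53] + [31·32 − 17·46] + [17·11 − 16·32] + [16·(-44) − 35·11] + [35·53 − 37·(-44)]| = 2338, so the area is 1169.

2338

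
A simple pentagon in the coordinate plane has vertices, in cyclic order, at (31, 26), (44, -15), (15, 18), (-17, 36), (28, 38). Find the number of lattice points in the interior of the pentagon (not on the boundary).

Using the shoelace formula, 2A = |(31·(-15) − 44·26) + (44·18 − 15·(-15)) + (15·36 − (-17)·18) + ((-17)·38 − 28·36) + (28·26 − 31·38)| = 1850, so the area is 925.
Along each edge there are gcd(|Δx|,|Δy|)+1 lattice points, so counting each shared vertex once the boundary has gcd(13,41) + gcd(29,33) + gcd(32,18) + gcd(45,2) + gcd(3,12) = 1+1+2+1+3 = 8.
Pick's theorem gives I = A − B/2 + 1 = 925 − 8/2 + 1 = 922.

922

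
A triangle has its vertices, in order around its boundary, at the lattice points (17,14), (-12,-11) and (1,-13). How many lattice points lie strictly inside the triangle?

Using the shoelace formula, 2A = |(17·(-11) − (-12)·14) + ((-12)·(-13) − 1·(-11)) + (1·14 − 17·(-13))| = 383, so the area is 383/2.
The number of boundary lattice points is Σ gcd(|Δx|,|Δy|) = gcd(29,25) + gcd(13,2) + gcd(16,27) = 1+1+1 = 3.
Pick's theorem gives I = A − B/2 + 1 = 383/2 − 3/2 + 1 = 191.

191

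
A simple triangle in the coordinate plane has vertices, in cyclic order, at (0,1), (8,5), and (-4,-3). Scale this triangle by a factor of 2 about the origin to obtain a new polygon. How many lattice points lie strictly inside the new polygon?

21

Using the shoelace formula, 2A = |(0·5 − 8·1) + (8·(-3) − (-4)·5) + ((-4)·1 − 0·(-3))| = 16, so the area is 8.
The number of boundary lattice points is Σ gcd(|Δx|,|Δy|) = gcd(8,4) + gcd(12,8) + gcd(4,4) = 4+4+4 = 12.
Scaling by 2 multiplies the area by 2² = 4 (so the new area is 32) and multiplies the boundary lattice-point count by 2, giving 24.
By Pick's theorem, the interior count of the dilated polygon is 32 − 24/2 + 1 = 21.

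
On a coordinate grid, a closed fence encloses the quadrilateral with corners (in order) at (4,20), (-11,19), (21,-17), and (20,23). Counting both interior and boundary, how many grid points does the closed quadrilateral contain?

612

The shoelace formula gives twice the area as |(4·19 − (-11)·20) + ((-11)·(-17) − 21·19) + (21·23 − 20·(-17)) + (20·20 − 4·23)| = 1215, so the area is 1215/2.
Summing gcd(|Δx|,|Δy|) over the edges gives the boundary count: gcd(15,1) + gcd(32,36) + gcd(1,40) + gcd(16,3) = 1+4+1+1 = 7.
Pick's theorem gives I = A − B/2 + 1 = 1215/2 − 7/2 + 1 = 605, so the closed region contains I + B = 605 + 7 = 612 lattice points.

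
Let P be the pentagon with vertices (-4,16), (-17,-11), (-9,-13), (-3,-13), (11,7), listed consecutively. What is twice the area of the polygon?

842

By the shoelace formula, twice the signed area is |((-4)·(-11) − (-17)·16) + ((-17)·(-13) − (-9)·(-11)) + ((-9)·(-13) − (-3)·(-13)) + ((-3)·7 − 11·(-13)) + (11·16 − (-4)·7)| = 842, so the area is 421.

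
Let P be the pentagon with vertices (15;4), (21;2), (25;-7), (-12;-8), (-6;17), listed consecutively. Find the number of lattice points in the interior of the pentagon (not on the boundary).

531

The shoelace formula gives twice the area as |[15·2 − 21·4] + [21·(-7) − 25·2] + [25·(-8) − (-12)·(-7)] + [(-12)·17 − (-6)·(-8)] + [(-6)·4 − 15·17]| = 1066, so the area is 533.
Summing gcd(|Δx|,|Δy|) over the edges gives the boundary count: gcd(6,2) + gcd(4,9) + gcd(37,1) + gcd(6,25) + gcd(21,13) = 2+1+1+1+1 = 6.
Pick's theorem gives I = A − B/2 + 1 = 533 − 6/2 + 1 = 531.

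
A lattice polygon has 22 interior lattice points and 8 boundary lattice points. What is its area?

By Pick's theorem, A = I + B/2 − 1 = 22 + 8/2 − 1 = 25.

25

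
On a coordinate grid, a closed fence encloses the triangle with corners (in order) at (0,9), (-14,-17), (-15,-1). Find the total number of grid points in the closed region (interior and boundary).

130

By the shoelace formula, twice the signed area is |[0·(-17) − (-14)·9] + [(-14)·(-1) − (-15)·(-17)] + [(-15)·9 − 0·(-1)]| = 250, so the area is 125.
The number of boundary lattice points is Σ gcd(|Δx|,|Δy|) = gcd(14,26) + gcd(1,16) + gcd(15,10) = 2+1+5 = 8.
Pick's theorem gives I = A − B/2 + 1 = 125 − 8/2 + 1 = 122, so the closed region contains I + B = 122 + 8 = 130 lattice points.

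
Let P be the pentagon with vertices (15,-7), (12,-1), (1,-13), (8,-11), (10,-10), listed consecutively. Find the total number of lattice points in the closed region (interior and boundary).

63

By the shoelace formula, twice the signed area is |[15·(-1) − 12·(-7)] + [12·(-13) − 1·(-1)] + [1·(-11) − 8·(-13)] + [8·(-10) − 10·(-11)] + [10·(-7) − 15·(-10)]| = 117, so the area is 117/2.
The number of boundary lattice points is Σ gcd(|Δx|,|Δy|) = gcd(3,6) + gcd(11,12) + gcd(7,2) + gcd(2,1) + gcd(5,3) = 3+1+1+1+1 = 7.
Pick's theorem gives I = A − B/2 + 1 = 117/2 − 7/2 + 1 = 56, so the closed region contains I + B = 56 + 7 = 63 lattice points.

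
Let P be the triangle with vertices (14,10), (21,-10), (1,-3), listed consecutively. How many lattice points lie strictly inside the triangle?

The shoelace formula gives twice the area as |[14·(-10) − 21·10] + [21·(-3) − 1·(-10)] + [1·10 − 14·(-3)]| = 351, so the area is 351/2.
The number of boundary lattice points is Σ gcd(|Δx|,|Δy|) = gcd(7,20) + gcd(20,7) + gcd(13,13) = 1+1+13 = 15.
By Pick's theorem A = I + B/2 − 1, so I = 351/2 − 15/2 + 1 = 169.

169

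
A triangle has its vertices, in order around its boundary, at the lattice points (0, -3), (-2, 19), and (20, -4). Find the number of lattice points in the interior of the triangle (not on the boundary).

218

Using the shoelace formula, 2A = |(0·19 − (-2)·(-3)) + ((-2)·(-4) − 20·19) + (20·(-3) − 0·(-4))| = 438, so the area is 219.
The number of boundary lattice points is Σ gcd(|Δx|,|Δy|) = gcd(2,22) + gcd(22,23) + gcd(20,1) = 2+1+1 = 4.
Pick's theorem gives I = A − B/2 + 1 = 219 − 4/2 + 1 = 218.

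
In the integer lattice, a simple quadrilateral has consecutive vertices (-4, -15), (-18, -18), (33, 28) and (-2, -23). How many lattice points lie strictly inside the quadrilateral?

Using the shoelace formula, 2A = |[(-4)·(-18) − (-18)·(-15)] + [(-18)·28 − 33·(-18)] + [33·(-23) − (-2)·28] + [(-2)·(-15) − (-4)·(-23)]| = 873, so the area is 436.5.
Summing gcd(|Δx|,|Δy|) over the edges gives the boundary count: gcd(14,3) + gcd(51,46) + gcd(35,51) + gcd(2,8) = 1+1+1+2 = 5.
Pick's theorem gives I = A − B/2 + 1 = 436.5 − 5/2 + 1 = 435.

435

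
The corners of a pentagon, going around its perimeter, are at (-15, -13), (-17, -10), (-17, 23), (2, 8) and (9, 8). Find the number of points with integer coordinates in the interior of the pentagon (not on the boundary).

412

Using the shoelace formula, 2A = |[(-15)·(-10) − (-17)·(-13)] + [(-17)·23 − (-17)·(-10)] + [(-17)·8 − 2·23] + [2·8 − 9·8] + [9·(-13) − (-15)·8]| = 867, so the area is 433.5.
Along each edge there are gcd(|Δx|,|Δy|)+1 lattice points, so counting each shared vertex once the boundary has gcd(2,3) + gcd(0,33) + gcd(19,15) + gcd(7,0) + gcd(24,21) = 1+33+1+7+3 = 45.
By Pick's theorem A = I + B/2 − 1, so I = 433.5 − 45/2 + 1 = 412.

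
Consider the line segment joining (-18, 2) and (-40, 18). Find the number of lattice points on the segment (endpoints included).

3

The number of lattice points on a segment between lattice points is gcd(|Δx|,|Δy|) + 1 = gcd(22,16) + 1 = 2 + 1 = 3.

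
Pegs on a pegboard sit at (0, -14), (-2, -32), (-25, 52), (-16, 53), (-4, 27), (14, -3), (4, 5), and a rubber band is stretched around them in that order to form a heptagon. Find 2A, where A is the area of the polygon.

The shoelace formula gives twice the area as |[0·(-32) − (-2)·(-14)] + [(-2)·52 − (-25)·(-32)] + [(-25)·53 − (-16)·52] + [(-16)·27 − (-4)·53] + [(-4)·(-3) − 14·27] + [14·5 − 4·(-3)] + [4·(-14) − 0·5]| = 1985, so the area is 1985/2.

1985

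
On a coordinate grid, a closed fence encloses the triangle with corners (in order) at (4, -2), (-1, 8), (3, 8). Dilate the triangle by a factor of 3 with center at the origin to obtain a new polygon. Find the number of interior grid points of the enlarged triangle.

Using the shoelace formula, 2A = |[4·8 − (-1)·(-2)] + [(-1)·8 − 3·8] + [3·(-2) − 4·8]| = 40, so the area is 20.
Summing gcd(|Δx|,|Δy|) over the edges gives the boundary count: gcd(5,10) + gcd(4,0) + gcd(1,10) = 5+4+1 = 10.
Scaling by 3 multiplies the area by 3² = 9 (so the new area is 180) and multiplies the boundary lattice-point count by 3, giving 30.
By Pick's theorem, the interior count of the dilated polygon is 180 − 30/2 + 1 = 166.

166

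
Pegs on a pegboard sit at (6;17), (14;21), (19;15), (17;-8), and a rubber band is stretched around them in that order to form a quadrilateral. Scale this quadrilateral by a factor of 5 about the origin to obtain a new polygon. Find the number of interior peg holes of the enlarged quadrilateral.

4621

Using the shoelace formula, 2A = |[6·21 − 14·17] + [14·15 − 19·21] + [19·(-8) − 17·15] + [17·17 − 6·(-8)]| = 371, so the area is 371/2.
The number of boundary lattice points is Σ gcd(|Δx|,|Δy|) = gcd(8,4) + gcd(5,6) + gcd(2,23) + gcd(11,25) = 4+1+1+1 = 7.
Scaling by 5 multiplies the area by 5² = 25 (so the new area is 4637.5) and multiplies the boundary lattice-point count by 5, giving 35.
By Pick's theorem, the interior count of the dilated polygon is 4637.5 − 35/2 + 1 = 4621.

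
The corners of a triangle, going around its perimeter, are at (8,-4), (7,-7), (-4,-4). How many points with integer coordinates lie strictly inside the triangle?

12

Using the shoelace formula, 2A = |[8·(-7) − 7·(-4)] + [7·(-4) − (-4)·(-7)] + [(-4)·(-4) − 8·(-4)]| = 36, so the area is 18.
Summing gcd(|Δx|,|Δy|) over the edges gives the boundary count: gcd(1,3) + gcd(11,3) + gcd(12,0) = 1+1+12 = 14.
Pick's theorem gives I = A − B/2 + 1 = 18 − 14/2 + 1 = 12.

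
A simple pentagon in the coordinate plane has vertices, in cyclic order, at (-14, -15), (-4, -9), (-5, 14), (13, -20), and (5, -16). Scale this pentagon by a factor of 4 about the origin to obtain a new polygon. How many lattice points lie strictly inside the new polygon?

The shoelace formula gives twice the area as |[(-14)·(-9) − (-4)·(-15)] + [(-4)·14 − (-5)·(-9)] + [(-5)·(-20) − 13·14] + [13·(-16) − 5·(-20)] + [5·(-15) − (-14)·(-16)]| = 524, so the area is 262.
Summing gcd(|Δx|,|Δy|) over the edges gives the boundary count: gcd(10,6) + gcd(1,23) + gcd(18,34) + gcd(8,4) + gcd(19,1) = 2+1+2+4+1 = 10.
Scaling by 4 multiplies the area by 4² = 16 (so the new area is 4192) and multiplies the boundary lattice-point count by 4, giving 40.
By Pick's theorem, the interior count of the dilated polygon is 4192 − 40/2 + 1 = 4173.

4173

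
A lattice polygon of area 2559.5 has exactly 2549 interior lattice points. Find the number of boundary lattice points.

Pick's theorem gives A = I + B/2 − 1, so B = 2(A − I + 1) = 2(2559.5 − 2549 + 1) = 23.

23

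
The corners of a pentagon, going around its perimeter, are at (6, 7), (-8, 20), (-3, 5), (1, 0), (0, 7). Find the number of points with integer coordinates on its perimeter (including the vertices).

The number of boundary lattice points is Σ gcd(|Δx|,|Δy|) = gcd(14,13) + gcd(5,15) + gcd(4,5) + gcd(1,7) + gcd(6,0) = 1+5+1+1+6 = 14.

14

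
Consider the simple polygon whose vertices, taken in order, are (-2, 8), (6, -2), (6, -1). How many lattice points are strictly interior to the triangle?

3

By the shoelace formula, twice the signed area is |[(-2)·(-2) − 6·8] + [6·(-1) − 6·(-2)] + [6·8 − (-2)·(-1)]| = 8, so the area is 4.
Along each edge there are gcd(|Δx|,|Δy|)+1 lattice points, so counting each shared vertex once the boundary has gcd(8,10) + gcd(0,1) + gcd(8,9) = 2+1+1 = 4.
By Pick's theorem A = I + B/2 − 1, so I = 4 − 4/2 + 1 = 3.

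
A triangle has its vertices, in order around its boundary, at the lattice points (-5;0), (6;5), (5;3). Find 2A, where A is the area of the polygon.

The shoelace formula gives twice the area as |[(-5)·5 − 6·0] + [6·3 − 5·5] + [5·0 − (-5)·3]| = 17, so the area is 17/2.

17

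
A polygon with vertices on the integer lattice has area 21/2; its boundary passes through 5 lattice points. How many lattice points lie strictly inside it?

9

Pick's theorem A = I + B/2 − 1 rearranges to I = A − B/2 + 1 = 21/2 − 5/2 + 1 = 9.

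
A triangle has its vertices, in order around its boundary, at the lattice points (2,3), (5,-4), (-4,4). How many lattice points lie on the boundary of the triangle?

Summing gcd(|Δx|,|Δy|) over the edges gives the boundary count: gcd(3,7) + gcd(9,8) + gcd(6,1) = 1+1+1 = 3.

3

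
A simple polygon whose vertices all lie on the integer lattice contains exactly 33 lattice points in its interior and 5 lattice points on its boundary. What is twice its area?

Pick's theorem states A = I + B/2 − 1, so A = 33 + 5/2 − 1 = 69/2.
Hence 2A = 69.

69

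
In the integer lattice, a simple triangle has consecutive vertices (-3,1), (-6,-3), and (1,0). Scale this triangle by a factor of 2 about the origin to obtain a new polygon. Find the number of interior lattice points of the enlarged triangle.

36

By the shoelace formula, twice the signed area is |[(-3)·(-3) − (-6)·1] + [(-6)·0 − 1·(-3)] + [1·1 − (-3)·0]| = 19, so the area is 9.5.
The number of boundary lattice points is Σ gcd(|Δx|,|Δy|) = gcd(3,4) + gcd(7,3) + gcd(4,1) = 1+1+1 = 3.
Scaling by 2 multiplies the area by 2² = 4 (so the new area is 38) and multiplies the boundary lattice-point count by 2, giving 6.
By Pick's theorem, the interior count of the dilated polygon is 38 − 6/2 + 1 = 36.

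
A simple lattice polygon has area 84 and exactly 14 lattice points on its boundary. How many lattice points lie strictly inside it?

Pick's theorem A = I + B/2 − 1 rearranges to I = A − B/2 + 1 = 84 − 14/2 + 1 = 78.

78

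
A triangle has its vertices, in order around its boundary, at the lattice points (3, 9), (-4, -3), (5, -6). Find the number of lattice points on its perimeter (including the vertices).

5

Along each edge there are gcd(|Δx|,|Δy|)+1 lattice points, so counting each shared vertex once the boundary has gcd(7,12) + gcd(9,3) + gcd(2,15) = 1+3+1 = 5.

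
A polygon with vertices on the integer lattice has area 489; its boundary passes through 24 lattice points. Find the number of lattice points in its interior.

478

From Pick's theorem, I = A − B/2 + 1 = 489 − 24/2 + 1 = 478.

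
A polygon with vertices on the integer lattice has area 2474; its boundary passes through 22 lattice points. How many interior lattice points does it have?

2464

Pick's theorem A = I + B/2 − 1 rearranges to I = A − B/2 + 1 = 2474 − 22/2 + 1 = 2464.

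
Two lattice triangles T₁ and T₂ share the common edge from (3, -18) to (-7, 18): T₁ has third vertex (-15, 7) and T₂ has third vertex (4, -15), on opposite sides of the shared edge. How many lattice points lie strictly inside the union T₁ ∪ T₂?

226

The union is the simple quadrilateral with vertices (3, -18), (-15, 7), (-7, 18), (4, -15) in order.
The shoelace formula gives twice the area as |(3·7 − (-15)·(-18)) + ((-15)·18 − (-7)·7) + ((-7)·(-15) − 4·18) + (4·(-18) − 3·(-15))| = 464, so the area is 232.
Along each edge there are gcd(|Δx|,|Δy|)+1 lattice points, so counting each shared vertex once the boundary has gcd(18,25) + gcd(8,11) + gcd(11,33) + gcd(1,3) = 1+1+11+1 = 14.
By Pick's theorem I = A − B/2 + 1 = 232 − 14/2 + 1 = 226.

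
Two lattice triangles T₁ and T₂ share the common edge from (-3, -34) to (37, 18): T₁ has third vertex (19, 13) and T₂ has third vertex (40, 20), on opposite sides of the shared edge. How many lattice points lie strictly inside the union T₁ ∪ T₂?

405

The union is the simple quadrilateral with vertices (-3, -34), (19, 13), (37, 18), (40, 20) in order.
Using the shoelace formula, 2A = |((-3)·13 − 19·(-34)) + (19·18 − 37·13) + (37·20 − 40·18) + (40·(-34) − (-3)·20)| = 812, so the area is 406.
The number of boundary lattice points is Σ gcd(|Δx|,|Δy|) = gcd(22,47) + gcd(18,5) + gcd(3,2) + gcd(43,54) = 1+1+1+1 = 4.
By Pick's theorem I = A − B/2 + 1 = 406 − 4/2 + 1 = 405.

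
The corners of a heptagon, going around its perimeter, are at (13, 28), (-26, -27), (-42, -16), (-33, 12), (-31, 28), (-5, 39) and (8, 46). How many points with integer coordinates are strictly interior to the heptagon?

1952

Using the shoelace formula, 2A = |[13·(-27) − (-26)·28] + [(-26)·(-16) − (-42)·(-27)] + [(-42)·12 − (-33)·(-16)] + [(-33)·28 − (-31)·12] + [(-31)·39 − (-5)·28] + [(-5)·46 − 8·39] + [8·28 − 13·46]| = 3910, so the area is 1955.
Summing gcd(|Δx|,|Δy|) over the edges gives the boundary count: gcd(39,55) + gcd(16,11) + gcd(9,28) + gcd(2,16) + gcd(26,11) + gcd(13,7) + gcd(5,18) = 1+1+1+2+1+1+1 = 8.
By Pick's theorem A = I + B/2 − 1, so I = 1955 − 8/2 + 1 = 1952.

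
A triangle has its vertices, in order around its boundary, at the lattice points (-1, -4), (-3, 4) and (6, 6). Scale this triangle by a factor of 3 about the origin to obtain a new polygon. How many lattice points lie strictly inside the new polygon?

337

By the shoelace formula, twice the signed area is |((-1)·4 − (-3)·(-4)) + ((-3)·6 − 6·4) + (6·(-4) − (-1)·6)| = 76, so the area is 38.
Summing gcd(|Δx|,|Δy|) over the edges gives the boundary count: gcd(2,8) + gcd(9,2) + gcd(7,10) = 2+1+1 = 4.
Scaling by 3 multiplies the area by 3² = 9 (so the new area is 342) and multiplies the boundary lattice-point count by 3, giving 12.
By Pick's theorem, the interior count of the dilated polygon is 342 − 12/2 + 1 = 337.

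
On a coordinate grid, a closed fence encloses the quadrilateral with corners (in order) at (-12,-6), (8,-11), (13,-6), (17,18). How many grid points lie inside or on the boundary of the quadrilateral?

371

The shoelace formula gives twice the area as |[(-12)·(-11) − 8·(-6)] + [8·(-6) − 13·(-11)] + [13·18 − 17·(-6)] + [17·(-6) − (-12)·18]| = 725, so the area is 362.5.
Along each edge there are gcd(|Δx|,|Δy|)+1 lattice points, so counting each shared vertex once the boundary has gcd(20,5) + gcd(5,5) + gcd(4,24) + gcd(29,24) = 5+5+4+1 = 15.
Pick's theorem gives I = A − B/2 + 1 = 362.5 − 15/2 + 1 = 356, so the closed region contains I + B = 356 + 15 = 371 lattice points.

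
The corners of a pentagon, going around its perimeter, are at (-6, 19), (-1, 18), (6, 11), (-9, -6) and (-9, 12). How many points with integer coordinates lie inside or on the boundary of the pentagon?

Using the shoelace formula, 2A = |[(-6)·18 − (-1)·19] + [(-1)·11 − 6·18] + [6·(-6) − (-9)·11] + [(-9)·12 − (-9)·(-6)] + [(-9)·19 − (-6)·12]| = 406, so the area is 203.
The number of boundary lattice points is Σ gcd(|Δx|,|Δy|) = gcd(5,1) + gcd(7,7) + gcd(15,17) + gcd(0,18) + gcd(3,7) = 1+7+1+18+1 = 28.
Pick's theorem gives I = A − B/2 + 1 = 203 − 28/2 + 1 = 190, so the closed region contains I + B = 190 + 28 = 218 lattice points.

218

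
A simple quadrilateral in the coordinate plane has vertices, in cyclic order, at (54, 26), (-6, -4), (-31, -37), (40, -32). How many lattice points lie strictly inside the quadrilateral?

2623

The shoelace formula gives twice the area as |(54·(-4) − (-6)·26) + ((-6)·(-37) − (-31)·(-4)) + ((-31)·(-32) − 40·(-37)) + (40·26 − 54·(-32))| = 5278, so the area is 2639.
Summing gcd(|Δx|,|Δy|) over the edges gives the boundary count: gcd(60,30) + gcd(25,33) + gcd(71,5) + gcd(14,58) = 30+1+1+2 = 34.
By Pick's theorem A = I + B/2 − 1, so I = 2639 − 34/2 + 1 = 2623.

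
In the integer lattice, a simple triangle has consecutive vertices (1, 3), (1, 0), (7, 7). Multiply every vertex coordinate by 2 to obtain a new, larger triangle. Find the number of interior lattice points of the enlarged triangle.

31

The shoelace formula gives twice the area as |(1·0 − 1·3) + (1·7 − 7·0) + (7·3 − 1·7)| = 18, so the area is 9.
Along each edge there are gcd(|Δx|,|Δy|)+1 lattice points, so counting each shared vertex once the boundary has gcd(0,3) + gcd(6,7) + gcd(6,4) = 3+1+2 = 6.
Scaling by 2 multiplies the area by 2² = 4 (so the new area is 36) and multiplies the boundary lattice-point count by 2, giving 12.
By Pick's theorem, the interior count of the dilated polygon is 36 − 12/2 + 1 = 31.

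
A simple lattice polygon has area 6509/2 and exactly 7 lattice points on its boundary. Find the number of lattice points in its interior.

3252

Pick's theorem A = I + B/2 − 1 rearranges to I = A − B/2 + 1 = 6509/2 − 7/2 + 1 = 3252.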